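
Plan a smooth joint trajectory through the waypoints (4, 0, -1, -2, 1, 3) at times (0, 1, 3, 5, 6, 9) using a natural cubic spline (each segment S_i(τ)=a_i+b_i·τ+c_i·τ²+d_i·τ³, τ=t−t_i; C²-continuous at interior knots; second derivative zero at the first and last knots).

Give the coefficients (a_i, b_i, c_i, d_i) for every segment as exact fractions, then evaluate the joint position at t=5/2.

  seg 0: a=4 b=-946/201 c=0 d=142/201
  seg 1: a=0 b=-520/201 c=142/67 d=-865/1608
  seg 2: a=-1 b=-227/402 c=-297/268 d=917/1608
  seg 3: a=-2 b=371/201 c=155/67 d=-233/201
  seg 4: a=1 b=602/201 c=-78/67 d=26/201
S(5/2) = -3977/4288

Δ: Δ0=-4, Δ1=-1/2, Δ2=-1/2, Δ3=3, Δ4=2/3
row 1: diag=6, rhs=21; c'=1/3, d'=7/2
row 2: denom=8−2·1/3=22/3; d'=(0−2·7/2)/(22/3)=-21/22
row 3: denom=6−2·3/11=60/11; d'=(21−2·-21/22)/(60/11)=21/5
row 4: denom=8−1·11/60=469/60; d'=(-14−1·21/5)/(469/60)=-156/67
back: M4=-156/67
back: M3=21/5−11/60·-156/67=310/67
back: M2=-21/22−3/11·310/67=-297/134
back: M1=7/2−1/3·-297/134=284/67
M: M0=0, M1=284/67, M2=-297/134, M3=310/67, M4=-156/67, M5=0
seg 0: a=4, c=M0/2=0, d=(M1−M0)/(6·1)=142/201, b=Δ0−h0·(2M0+M1)/6=-946/201
seg 1: a=0, c=M1/2=142/67, d=(M2−M1)/(6·2)=-865/1608, b=Δ1−h1·(2M1+M2)/6=-520/201
seg 2: a=-1, c=M2/2=-297/268, d=(M3−M2)/(6·2)=917/1608, b=Δ2−h2·(2M2+M3)/6=-227/402
seg 3: a=-2, c=M3/2=155/67, d=(M4−M3)/(6·1)=-233/201, b=Δ3−h3·(2M3+M4)/6=371/201
seg 4: a=1, c=M4/2=-78/67, d=(M5−M4)/(6·3)=26/201, b=Δ4−h4·(2M4+M5)/6=602/201
t_q=5/2 → seg 1, τ=3/2; S=0+-520/201·τ+142/67·τ²+-865/1608·τ³=-3977/4288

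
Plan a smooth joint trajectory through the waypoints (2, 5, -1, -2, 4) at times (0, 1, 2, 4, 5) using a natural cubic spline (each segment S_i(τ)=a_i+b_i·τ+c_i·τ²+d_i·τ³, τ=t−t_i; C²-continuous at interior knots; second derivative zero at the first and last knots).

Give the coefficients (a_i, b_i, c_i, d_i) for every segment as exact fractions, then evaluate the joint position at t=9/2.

Δ: Δ0=3, Δ1=-6, Δ2=-1/2, Δ3=6
row 1: diag=4, rhs=-54; c'=1/4, d'=-27/2
row 2: denom=6−1·1/4=23/4; d'=(33−1·-27/2)/(23/4)=186/23
row 3: denom=6−2·8/23=122/23; d'=(39−2·186/23)/(122/23)=525/122
back: M3=525/122
back: M2=186/23−8/23·525/122=402/61
back: M1=-27/2−1/4·402/61=-924/61
M: M0=0, M1=-924/61, M2=402/61, M3=525/122, M4=0
seg 0: a=2, c=M0/2=0, d=(M1−M0)/(6·1)=-154/61, b=Δ0−h0·(2M0+M1)/6=337/61
seg 1: a=5, c=M1/2=-462/61, d=(M2−M1)/(6·1)=221/61, b=Δ1−h1·(2M1+M2)/6=-125/61
seg 2: a=-1, c=M2/2=201/61, d=(M3−M2)/(6·2)=-93/488, b=Δ2−h2·(2M2+M3)/6=-386/61
seg 3: a=-2, c=M3/2=525/244, d=(M4−M3)/(6·1)=-175/244, b=Δ3−h3·(2M3+M4)/6=557/122
t_q=9/2 → seg 3, τ=1/2; S=-2+557/122·τ+525/244·τ²+-175/244·τ³=1427/1952

  seg 0: a=2 b=337/61 c=0 d=-154/61
  seg 1: a=5 b=-125/61 c=-462/61 d=221/61
  seg 2: a=-1 b=-386/61 c=201/61 d=-93/488
  seg 3: a=-2 b=557/122 c=525/244 d=-175/244
S(9/2) = 1427/1952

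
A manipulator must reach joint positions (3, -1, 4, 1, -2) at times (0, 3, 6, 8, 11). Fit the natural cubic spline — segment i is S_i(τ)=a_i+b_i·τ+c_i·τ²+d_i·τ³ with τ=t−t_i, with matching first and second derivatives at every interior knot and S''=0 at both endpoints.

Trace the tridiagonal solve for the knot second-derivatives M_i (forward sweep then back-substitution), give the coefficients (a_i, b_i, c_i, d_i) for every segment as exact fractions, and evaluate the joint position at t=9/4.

Δ: Δ0=-4/3, Δ1=5/3, Δ2=-3/2, Δ3=-1
row 1: diag=12, rhs=18; c'=1/4, d'=3/2
row 2: denom=10−3·1/4=37/4; d'=(-19−3·3/2)/(37/4)=-94/37
row 3: denom=10−2·8/37=354/37; d'=(3−2·-94/37)/(354/37)=299/354
back: M3=299/354
back: M2=-94/37−8/37·299/354=-482/177
back: M1=3/2−1/4·-482/177=386/177
M: M0=0, M1=386/177, M2=-482/177, M3=299/354, M4=0
seg 0: a=3, c=M0/2=0, d=(M1−M0)/(6·3)=193/1593, b=Δ0−h0·(2M0+M1)/6=-143/59
seg 1: a=-1, c=M1/2=193/177, d=(M2−M1)/(6·3)=-434/1593, b=Δ1−h1·(2M1+M2)/6=50/59
seg 2: a=4, c=M2/2=-241/177, d=(M3−M2)/(6·2)=421/1416, b=Δ2−h2·(2M2+M3)/6=2/59
seg 3: a=1, c=M3/2=299/708, d=(M4−M3)/(6·3)=-299/6372, b=Δ3−h3·(2M3+M4)/6=-653/354
t_q=9/4 → seg 0, τ=9/4; S=3+-143/59·τ+0·τ²+193/1593·τ³=-4053/3776

  seg 0: a=3 b=-143/59 c=0 d=193/1593
  seg 1: a=-1 b=50/59 c=193/177 d=-434/1593
  seg 2: a=4 b=2/59 c=-241/177 d=421/1416
  seg 3: a=1 b=-653/354 c=299/708 d=-299/6372
S(9/4) = -4053/3776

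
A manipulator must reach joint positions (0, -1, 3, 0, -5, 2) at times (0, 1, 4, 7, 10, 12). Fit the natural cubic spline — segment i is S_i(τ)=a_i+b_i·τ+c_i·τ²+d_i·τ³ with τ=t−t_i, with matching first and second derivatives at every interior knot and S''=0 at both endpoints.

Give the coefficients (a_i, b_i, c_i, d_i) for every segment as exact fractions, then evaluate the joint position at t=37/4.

  seg 0: a=0 b=-25/18 c=0 d=7/18
  seg 1: a=-1 b=-2/9 c=7/6 d=-35/162
  seg 2: a=3 b=17/18 c=-7/9 d=7/162
  seg 3: a=0 b=-23/9 c=-7/18 d=37/162
  seg 4: a=-5 b=23/18 c=5/3 d=-5/18
S(37/4) = -655/128

Δ: Δ0=-1, Δ1=4/3, Δ2=-1, Δ3=-5/3, Δ4=7/2
row 1: diag=8, rhs=14; c'=3/8, d'=7/4
row 2: denom=12−3·3/8=87/8; d'=(-14−3·7/4)/(87/8)=-154/87
row 3: denom=12−3·8/29=324/29; d'=(-4−3·-154/87)/(324/29)=19/162
row 4: denom=10−3·29/108=331/36; d'=(31−3·19/162)/(331/36)=10/3
back: M4=10/3
back: M3=19/162−29/108·10/3=-7/9
back: M2=-154/87−8/29·-7/9=-14/9
back: M1=7/4−3/8·-14/9=7/3
M: M0=0, M1=7/3, M2=-14/9, M3=-7/9, M4=10/3, M5=0
seg 0: a=0, c=M0/2=0, d=(M1−M0)/(6·1)=7/18, b=Δ0−h0·(2M0+M1)/6=-25/18
seg 1: a=-1, c=M1/2=7/6, d=(M2−M1)/(6·3)=-35/162, b=Δ1−h1·(2M1+M2)/6=-2/9
seg 2: a=3, c=M2/2=-7/9, d=(M3−M2)/(6·3)=7/162, b=Δ2−h2·(2M2+M3)/6=17/18
seg 3: a=0, c=M3/2=-7/18, d=(M4−M3)/(6·3)=37/162, b=Δ3−h3·(2M3+M4)/6=-23/9
seg 4: a=-5, c=M4/2=5/3, d=(M5−M4)/(6·2)=-5/18, b=Δ4−h4·(2M4+M5)/6=23/18
t_q=37/4 → seg 3, τ=9/4; S=0+-23/9·τ+-7/18·τ²+37/162·τ³=-655/128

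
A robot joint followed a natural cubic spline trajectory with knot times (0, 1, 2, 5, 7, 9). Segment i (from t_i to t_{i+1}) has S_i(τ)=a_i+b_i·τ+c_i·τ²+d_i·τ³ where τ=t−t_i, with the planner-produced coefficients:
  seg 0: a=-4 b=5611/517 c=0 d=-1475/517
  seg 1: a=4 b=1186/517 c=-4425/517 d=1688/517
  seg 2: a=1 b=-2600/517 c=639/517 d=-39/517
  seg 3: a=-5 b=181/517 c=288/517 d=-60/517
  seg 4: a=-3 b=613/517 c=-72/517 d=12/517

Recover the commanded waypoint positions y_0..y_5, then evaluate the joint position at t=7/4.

y_0 = S_0(0) = a_0 = -4
y_1 = S_1(0) = a_1 = 4
y_2 = S_2(0) = a_2 = 1
y_3 = S_3(0) = a_3 = -5
y_4 = S_4(0) = a_4 = -3
y_5 = S_4(2) = -1
t_q=7/4 is in segment 1 (τ=3/4); S_1(τ)=18889/8272

y_0=-4 y_1=4 y_2=1 y_3=-5 y_4=-3 y_5=-1
S(7/4) = 18889/8272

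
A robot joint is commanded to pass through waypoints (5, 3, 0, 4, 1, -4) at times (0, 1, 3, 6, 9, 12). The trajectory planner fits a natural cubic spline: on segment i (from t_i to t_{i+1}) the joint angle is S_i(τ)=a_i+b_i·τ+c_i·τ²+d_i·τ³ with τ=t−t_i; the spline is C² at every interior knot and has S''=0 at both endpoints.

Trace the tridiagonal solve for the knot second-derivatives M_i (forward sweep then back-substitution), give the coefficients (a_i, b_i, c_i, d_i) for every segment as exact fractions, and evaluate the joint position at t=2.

  seg 0: a=5 b=-1127/576 c=0 d=-25/576
  seg 1: a=3 b=-601/288 c=-25/192 d=61/288
  seg 2: a=0 b=-19/288 c=73/64 d=-1165/5184
  seg 3: a=4 b=409/576 c=-127/144 d=539/5184
  seg 4: a=1 b=-511/288 c=31/576 d=-31/5184
S(2) = 191/192

Δ: Δ0=-2, Δ1=-3/2, Δ2=4/3, Δ3=-1, Δ4=-5/3
row 1: diag=6, rhs=3; c'=1/3, d'=1/2
row 2: denom=10−2·1/3=28/3; d'=(17−2·1/2)/(28/3)=12/7
row 3: denom=12−3·9/28=309/28; d'=(-14−3·12/7)/(309/28)=-536/309
row 4: denom=12−3·28/103=1152/103; d'=(-4−3·-536/309)/(1152/103)=31/288
back: M4=31/288
back: M3=-536/309−28/103·31/288=-127/72
back: M2=12/7−9/28·-127/72=73/32
back: M1=1/2−1/3·73/32=-25/96
M: M0=0, M1=-25/96, M2=73/32, M3=-127/72, M4=31/288, M5=0
seg 0: a=5, c=M0/2=0, d=(M1−M0)/(6·1)=-25/576, b=Δ0−h0·(2M0+M1)/6=-1127/576
seg 1: a=3, c=M1/2=-25/192, d=(M2−M1)/(6·2)=61/288, b=Δ1−h1·(2M1+M2)/6=-601/288
seg 2: a=0, c=M2/2=73/64, d=(M3−M2)/(6·3)=-1165/5184, b=Δ2−h2·(2M2+M3)/6=-19/288
seg 3: a=4, c=M3/2=-127/144, d=(M4−M3)/(6·3)=539/5184, b=Δ3−h3·(2M3+M4)/6=409/576
seg 4: a=1, c=M4/2=31/576, d=(M5−M4)/(6·3)=-31/5184, b=Δ4−h4·(2M4+M5)/6=-511/288
t_q=2 → seg 1, τ=1; S=3+-601/288·τ+-25/192·τ²+61/288·τ³=191/192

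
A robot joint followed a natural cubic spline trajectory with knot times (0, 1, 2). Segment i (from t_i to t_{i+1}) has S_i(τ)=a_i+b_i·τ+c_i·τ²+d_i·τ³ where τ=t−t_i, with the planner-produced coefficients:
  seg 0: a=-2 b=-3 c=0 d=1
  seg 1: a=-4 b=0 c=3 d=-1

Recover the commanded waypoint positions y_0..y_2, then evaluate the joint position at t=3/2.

y_0 = S_0(0) = a_0 = -2
y_1 = S_1(0) = a_1 = -4
y_2 = S_1(1) = -2
t_q=3/2 is in segment 1 (τ=1/2); S_1(τ)=-27/8

y_0=-2 y_1=-4 y_2=-2
S(3/2) = -27/8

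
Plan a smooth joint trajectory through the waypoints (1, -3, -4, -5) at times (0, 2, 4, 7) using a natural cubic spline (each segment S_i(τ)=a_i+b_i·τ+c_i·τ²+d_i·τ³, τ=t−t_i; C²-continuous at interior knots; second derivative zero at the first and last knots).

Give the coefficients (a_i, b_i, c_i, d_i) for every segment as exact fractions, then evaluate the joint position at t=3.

  seg 0: a=1 b=-136/57 c=0 d=11/114
  seg 1: a=-3 b=-70/57 c=11/19 d=-49/456
  seg 2: a=-4 b=-23/114 c=-5/76 d=5/684
S(3) = -571/152

Δ: Δ0=-2, Δ1=-1/2, Δ2=-1/3
row 1: diag=8, rhs=9; c'=1/4, d'=9/8
row 2: denom=10−2·1/4=19/2; d'=(1−2·9/8)/(19/2)=-5/38
back: M2=-5/38
back: M1=9/8−1/4·-5/38=22/19
M: M0=0, M1=22/19, M2=-5/38, M3=0
seg 0: a=1, c=M0/2=0, d=(M1−M0)/(6·2)=11/114, b=Δ0−h0·(2M0+M1)/6=-136/57
seg 1: a=-3, c=M1/2=11/19, d=(M2−M1)/(6·2)=-49/456, b=Δ1−h1·(2M1+M2)/6=-70/57
seg 2: a=-4, c=M2/2=-5/76, d=(M3−M2)/(6·3)=5/684, b=Δ2−h2·(2M2+M3)/6=-23/114
t_q=3 → seg 1, τ=1; S=-3+-70/57·τ+11/19·τ²+-49/456·τ³=-571/152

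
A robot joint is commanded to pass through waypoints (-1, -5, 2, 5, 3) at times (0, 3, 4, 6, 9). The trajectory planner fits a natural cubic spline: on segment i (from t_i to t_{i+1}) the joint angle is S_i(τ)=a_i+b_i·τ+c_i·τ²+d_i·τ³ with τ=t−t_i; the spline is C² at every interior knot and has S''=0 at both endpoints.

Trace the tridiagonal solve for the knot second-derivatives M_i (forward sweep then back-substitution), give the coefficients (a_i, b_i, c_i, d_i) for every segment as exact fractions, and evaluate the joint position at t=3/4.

Δ: Δ0=-4/3, Δ1=7, Δ2=3/2, Δ3=-2/3
row 1: diag=8, rhs=50; c'=1/8, d'=25/4
row 2: denom=6−1·1/8=47/8; d'=(-33−1·25/4)/(47/8)=-314/47
row 3: denom=10−2·16/47=438/47; d'=(-13−2·-314/47)/(438/47)=17/438
back: M3=17/438
back: M2=-314/47−16/47·17/438=-1466/219
back: M1=25/4−1/8·-1466/219=1552/219
M: M0=0, M1=1552/219, M2=-1466/219, M3=17/438, M4=0
seg 0: a=-1, c=M0/2=0, d=(M1−M0)/(6·3)=776/1971, b=Δ0−h0·(2M0+M1)/6=-356/73
seg 1: a=-5, c=M1/2=776/219, d=(M2−M1)/(6·1)=-503/219, b=Δ1−h1·(2M1+M2)/6=420/73
seg 2: a=2, c=M2/2=-733/219, d=(M3−M2)/(6·2)=983/1752, b=Δ2−h2·(2M2+M3)/6=1303/219
seg 3: a=5, c=M3/2=17/876, d=(M4−M3)/(6·3)=-17/7884, b=Δ3−h3·(2M3+M4)/6=-103/146
t_q=3/4 → seg 0, τ=3/4; S=-1+-356/73·τ+0·τ²+776/1971·τ³=-2623/584

  seg 0: a=-1 b=-356/73 c=0 d=776/1971
  seg 1: a=-5 b=420/73 c=776/219 d=-503/219
  seg 2: a=2 b=1303/219 c=-733/219 d=983/1752
  seg 3: a=5 b=-103/146 c=17/876 d=-17/7884
S(3/4) = -2623/584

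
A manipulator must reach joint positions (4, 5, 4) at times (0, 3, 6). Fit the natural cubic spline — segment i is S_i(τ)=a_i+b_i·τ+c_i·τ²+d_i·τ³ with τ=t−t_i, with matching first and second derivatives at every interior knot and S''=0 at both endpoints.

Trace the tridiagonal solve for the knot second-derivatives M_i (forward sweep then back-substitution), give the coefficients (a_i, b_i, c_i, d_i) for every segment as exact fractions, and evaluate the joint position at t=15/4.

  seg 0: a=4 b=1/2 c=0 d=-1/54
  seg 1: a=5 b=0 c=-1/6 d=1/54
S(15/4) = 629/128

Δ: Δ0=1/3, Δ1=-1/3
row 1: diag=12, rhs=-4; c'=1/4, d'=-1/3
back: M1=-1/3
M: M0=0, M1=-1/3, M2=0
seg 0: a=4, c=M0/2=0, d=(M1−M0)/(6·3)=-1/54, b=Δ0−h0·(2M0+M1)/6=1/2
seg 1: a=5, c=M1/2=-1/6, d=(M2−M1)/(6·3)=1/54, b=Δ1−h1·(2M1+M2)/6=0
t_q=15/4 → seg 1, τ=3/4; S=5+0·τ+-1/6·τ²+1/54·τ³=629/128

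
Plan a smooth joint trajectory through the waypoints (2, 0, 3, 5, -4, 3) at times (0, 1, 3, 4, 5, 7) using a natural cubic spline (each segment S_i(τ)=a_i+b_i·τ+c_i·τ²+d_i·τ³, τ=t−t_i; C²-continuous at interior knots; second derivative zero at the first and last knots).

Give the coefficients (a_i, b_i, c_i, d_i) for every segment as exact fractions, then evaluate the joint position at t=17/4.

  seg 0: a=2 b=-841/350 c=0 d=141/350
  seg 1: a=0 b=-209/175 c=423/350 d=97/1400
  seg 2: a=3 b=313/70 c=1137/700 d=-2867/700
  seg 3: a=5 b=-3197/700 c=-1866/175 d=623/100
  seg 4: a=-4 b=-2521/350 c=5619/700 d=-1873/1400
S(17/4) = 147353/44800

Δ: Δ0=-2, Δ1=3/2, Δ2=2, Δ3=-9, Δ4=7/2
row 1: diag=6, rhs=21; c'=1/3, d'=7/2
row 2: denom=6−2·1/3=16/3; d'=(3−2·7/2)/(16/3)=-3/4
row 3: denom=4−1·3/16=61/16; d'=(-66−1·-3/4)/(61/16)=-1044/61
row 4: denom=6−1·16/61=350/61; d'=(75−1·-1044/61)/(350/61)=5619/350
back: M4=5619/350
back: M3=-1044/61−16/61·5619/350=-3732/175
back: M2=-3/4−3/16·-3732/175=1137/350
back: M1=7/2−1/3·1137/350=423/175
M: M0=0, M1=423/175, M2=1137/350, M3=-3732/175, M4=5619/350, M5=0
seg 0: a=2, c=M0/2=0, d=(M1−M0)/(6·1)=141/350, b=Δ0−h0·(2M0+M1)/6=-841/350
seg 1: a=0, c=M1/2=423/350, d=(M2−M1)/(6·2)=97/1400, b=Δ1−h1·(2M1+M2)/6=-209/175
seg 2: a=3, c=M2/2=1137/700, d=(M3−M2)/(6·1)=-2867/700, b=Δ2−h2·(2M2+M3)/6=313/70
seg 3: a=5, c=M3/2=-1866/175, d=(M4−M3)/(6·1)=623/100, b=Δ3−h3·(2M3+M4)/6=-3197/700
seg 4: a=-4, c=M4/2=5619/700, d=(M5−M4)/(6·2)=-1873/1400, b=Δ4−h4·(2M4+M5)/6=-2521/350
t_q=17/4 → seg 3, τ=1/4; S=5+-3197/700·τ+-1866/175·τ²+623/100·τ³=147353/44800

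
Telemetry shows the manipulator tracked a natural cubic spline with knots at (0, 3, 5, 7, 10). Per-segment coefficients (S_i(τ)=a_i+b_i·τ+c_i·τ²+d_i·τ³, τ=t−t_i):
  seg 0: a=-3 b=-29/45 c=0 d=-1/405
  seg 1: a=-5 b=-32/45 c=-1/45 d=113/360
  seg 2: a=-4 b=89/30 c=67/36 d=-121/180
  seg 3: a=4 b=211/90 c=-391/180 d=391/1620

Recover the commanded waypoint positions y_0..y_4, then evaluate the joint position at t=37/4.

y_0=-3 y_1=-5 y_2=-4 y_3=4 y_4=-2
S(37/4) = 263/256

y_0 = S_0(0) = a_0 = -3
y_1 = S_1(0) = a_1 = -5
y_2 = S_2(0) = a_2 = -4
y_3 = S_3(0) = a_3 = 4
y_4 = S_3(3) = -2
t_q=37/4 is in segment 3 (τ=9/4); S_3(τ)=263/256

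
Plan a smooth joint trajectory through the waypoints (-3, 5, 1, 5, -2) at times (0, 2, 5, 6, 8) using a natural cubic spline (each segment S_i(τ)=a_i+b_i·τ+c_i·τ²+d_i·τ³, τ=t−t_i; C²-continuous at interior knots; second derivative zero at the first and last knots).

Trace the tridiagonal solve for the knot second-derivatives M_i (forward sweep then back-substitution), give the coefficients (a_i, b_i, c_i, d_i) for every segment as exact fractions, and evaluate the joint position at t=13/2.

Δ: Δ0=4, Δ1=-4/3, Δ2=4, Δ3=-7/2
row 1: diag=10, rhs=-32; c'=3/10, d'=-16/5
row 2: denom=8−3·3/10=71/10; d'=(32−3·-16/5)/(71/10)=416/71
row 3: denom=6−1·10/71=416/71; d'=(-45−1·416/71)/(416/71)=-3611/416
back: M3=-3611/416
back: M2=416/71−10/71·-3611/416=1473/208
back: M1=-16/5−3/10·1473/208=-2215/416
M: M0=0, M1=-2215/416, M2=1473/208, M3=-3611/416, M4=0
seg 0: a=-3, c=M0/2=0, d=(M1−M0)/(6·2)=-2215/4992, b=Δ0−h0·(2M0+M1)/6=7207/1248
seg 1: a=5, c=M1/2=-2215/832, d=(M2−M1)/(6·3)=397/576, b=Δ1−h1·(2M1+M2)/6=281/624
seg 2: a=1, c=M2/2=1473/416, d=(M3−M2)/(6·1)=-6557/2496, b=Δ2−h2·(2M2+M3)/6=7703/2496
seg 3: a=5, c=M3/2=-3611/832, d=(M4−M3)/(6·2)=3611/4992, b=Δ3−h3·(2M3+M4)/6=1427/624
t_q=13/2 → seg 3, τ=1/2; S=5+1427/624·τ+-3611/832·τ²+3611/4992·τ³=68541/13312

  seg 0: a=-3 b=7207/1248 c=0 d=-2215/4992
  seg 1: a=5 b=281/624 c=-2215/832 d=397/576
  seg 2: a=1 b=7703/2496 c=1473/416 d=-6557/2496
  seg 3: a=5 b=1427/624 c=-3611/832 d=3611/4992
S(13/2) = 68541/13312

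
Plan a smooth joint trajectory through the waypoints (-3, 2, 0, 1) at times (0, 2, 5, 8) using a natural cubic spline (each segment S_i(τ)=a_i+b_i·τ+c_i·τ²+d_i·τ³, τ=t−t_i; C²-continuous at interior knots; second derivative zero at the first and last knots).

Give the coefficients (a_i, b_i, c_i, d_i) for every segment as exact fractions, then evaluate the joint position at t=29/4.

Δ: Δ0=5/2, Δ1=-2/3, Δ2=1/3
row 1: diag=10, rhs=-19; c'=3/10, d'=-19/10
row 2: denom=12−3·3/10=111/10; d'=(6−3·-19/10)/(111/10)=39/37
back: M2=39/37
back: M1=-19/10−3/10·39/37=-82/37
M: M0=0, M1=-82/37, M2=39/37, M3=0
seg 0: a=-3, c=M0/2=0, d=(M1−M0)/(6·2)=-41/222, b=Δ0−h0·(2M0+M1)/6=719/222
seg 1: a=2, c=M1/2=-41/37, d=(M2−M1)/(6·3)=121/666, b=Δ1−h1·(2M1+M2)/6=227/222
seg 2: a=0, c=M2/2=39/74, d=(M3−M2)/(6·3)=-13/222, b=Δ2−h2·(2M2+M3)/6=-80/111
t_q=29/4 → seg 2, τ=9/4; S=0+-80/111·τ+39/74·τ²+-13/222·τ³=1797/4736

  seg 0: a=-3 b=719/222 c=0 d=-41/222
  seg 1: a=2 b=227/222 c=-41/37 d=121/666
  seg 2: a=0 b=-80/111 c=39/74 d=-13/222
S(29/4) = 1797/4736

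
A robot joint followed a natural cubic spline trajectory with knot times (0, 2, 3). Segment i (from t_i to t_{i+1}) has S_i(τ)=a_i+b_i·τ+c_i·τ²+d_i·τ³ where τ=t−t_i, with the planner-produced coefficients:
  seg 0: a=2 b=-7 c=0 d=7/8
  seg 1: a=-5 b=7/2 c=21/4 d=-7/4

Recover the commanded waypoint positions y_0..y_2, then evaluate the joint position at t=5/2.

y_0=2 y_1=-5 y_2=2
S(5/2) = -69/32

y_0 = S_0(0) = a_0 = 2
y_1 = S_1(0) = a_1 = -5
y_2 = S_1(1) = 2
t_q=5/2 is in segment 1 (τ=1/2); S_1(τ)=-69/32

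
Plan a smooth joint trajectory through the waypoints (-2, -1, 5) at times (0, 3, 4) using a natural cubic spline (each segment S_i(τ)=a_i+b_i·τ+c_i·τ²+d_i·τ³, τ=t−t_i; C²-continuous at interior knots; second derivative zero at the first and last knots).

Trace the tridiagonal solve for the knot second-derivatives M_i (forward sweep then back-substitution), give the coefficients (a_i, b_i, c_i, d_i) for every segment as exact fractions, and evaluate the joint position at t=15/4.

  seg 0: a=-2 b=-43/24 c=0 d=17/72
  seg 1: a=-1 b=55/12 c=17/8 d=-17/24
S(15/4) = 1707/512

Δ: Δ0=1/3, Δ1=6
row 1: diag=8, rhs=34; c'=1/8, d'=17/4
back: M1=17/4
M: M0=0, M1=17/4, M2=0
seg 0: a=-2, c=M0/2=0, d=(M1−M0)/(6·3)=17/72, b=Δ0−h0·(2M0+M1)/6=-43/24
seg 1: a=-1, c=M1/2=17/8, d=(M2−M1)/(6·1)=-17/24, b=Δ1−h1·(2M1+M2)/6=55/12
t_q=15/4 → seg 1, τ=3/4; S=-1+55/12·τ+17/8·τ²+-17/24·τ³=1707/512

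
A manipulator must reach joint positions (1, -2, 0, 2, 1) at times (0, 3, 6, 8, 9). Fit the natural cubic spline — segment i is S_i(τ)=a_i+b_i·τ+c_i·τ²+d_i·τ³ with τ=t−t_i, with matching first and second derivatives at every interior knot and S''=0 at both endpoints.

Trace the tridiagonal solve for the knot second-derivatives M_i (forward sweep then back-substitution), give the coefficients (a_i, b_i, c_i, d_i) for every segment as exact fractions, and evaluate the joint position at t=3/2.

Δ: Δ0=-1, Δ1=2/3, Δ2=1, Δ3=-1
row 1: diag=12, rhs=10; c'=1/4, d'=5/6
row 2: denom=10−3·1/4=37/4; d'=(2−3·5/6)/(37/4)=-2/37
row 3: denom=6−2·8/37=206/37; d'=(-12−2·-2/37)/(206/37)=-220/103
back: M3=-220/103
back: M2=-2/37−8/37·-220/103=42/103
back: M1=5/6−1/4·42/103=226/309
M: M0=0, M1=226/309, M2=42/103, M3=-220/103, M4=0
seg 0: a=1, c=M0/2=0, d=(M1−M0)/(6·3)=113/2781, b=Δ0−h0·(2M0+M1)/6=-422/309
seg 1: a=-2, c=M1/2=113/309, d=(M2−M1)/(6·3)=-50/2781, b=Δ1−h1·(2M1+M2)/6=-83/309
seg 2: a=0, c=M2/2=21/103, d=(M3−M2)/(6·2)=-131/618, b=Δ2−h2·(2M2+M3)/6=445/309
seg 3: a=2, c=M3/2=-110/103, d=(M4−M3)/(6·1)=110/309, b=Δ3−h3·(2M3+M4)/6=-89/309
t_q=3/2 → seg 0, τ=3/2; S=1+-422/309·τ+0·τ²+113/2781·τ³=-751/824

  seg 0: a=1 b=-422/309 c=0 d=113/2781
  seg 1: a=-2 b=-83/309 c=113/309 d=-50/2781
  seg 2: a=0 b=445/309 c=21/103 d=-131/618
  seg 3: a=2 b=-89/309 c=-110/103 d=110/309
S(3/2) = -751/824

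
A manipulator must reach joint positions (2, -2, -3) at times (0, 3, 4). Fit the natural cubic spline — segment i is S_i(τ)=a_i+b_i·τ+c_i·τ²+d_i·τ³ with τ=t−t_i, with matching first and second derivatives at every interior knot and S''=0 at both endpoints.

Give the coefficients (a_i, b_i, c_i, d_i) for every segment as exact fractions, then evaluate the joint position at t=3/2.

  seg 0: a=2 b=-35/24 c=0 d=1/72
  seg 1: a=-2 b=-13/12 c=1/8 d=-1/24
S(3/2) = -9/64

Δ: Δ0=-4/3, Δ1=-1
row 1: diag=8, rhs=2; c'=1/8, d'=1/4
back: M1=1/4
M: M0=0, M1=1/4, M2=0
seg 0: a=2, c=M0/2=0, d=(M1−M0)/(6·3)=1/72, b=Δ0−h0·(2M0+M1)/6=-35/24
seg 1: a=-2, c=M1/2=1/8, d=(M2−M1)/(6·1)=-1/24, b=Δ1−h1·(2M1+M2)/6=-13/12
t_q=3/2 → seg 0, τ=3/2; S=2+-35/24·τ+0·τ²+1/72·τ³=-9/64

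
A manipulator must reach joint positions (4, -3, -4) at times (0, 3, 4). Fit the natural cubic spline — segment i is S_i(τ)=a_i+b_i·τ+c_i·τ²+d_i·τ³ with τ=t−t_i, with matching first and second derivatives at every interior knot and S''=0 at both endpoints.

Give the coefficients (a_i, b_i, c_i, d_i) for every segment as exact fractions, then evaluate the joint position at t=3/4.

Δ: Δ0=-7/3, Δ1=-1
row 1: diag=8, rhs=8; c'=1/8, d'=1
back: M1=1
M: M0=0, M1=1, M2=0
seg 0: a=4, c=M0/2=0, d=(M1−M0)/(6·3)=1/18, b=Δ0−h0·(2M0+M1)/6=-17/6
seg 1: a=-3, c=M1/2=1/2, d=(M2−M1)/(6·1)=-1/6, b=Δ1−h1·(2M1+M2)/6=-4/3
t_q=3/4 → seg 0, τ=3/4; S=4+-17/6·τ+0·τ²+1/18·τ³=243/128

  seg 0: a=4 b=-17/6 c=0 d=1/18
  seg 1: a=-3 b=-4/3 c=1/2 d=-1/6
S(3/4) = 243/128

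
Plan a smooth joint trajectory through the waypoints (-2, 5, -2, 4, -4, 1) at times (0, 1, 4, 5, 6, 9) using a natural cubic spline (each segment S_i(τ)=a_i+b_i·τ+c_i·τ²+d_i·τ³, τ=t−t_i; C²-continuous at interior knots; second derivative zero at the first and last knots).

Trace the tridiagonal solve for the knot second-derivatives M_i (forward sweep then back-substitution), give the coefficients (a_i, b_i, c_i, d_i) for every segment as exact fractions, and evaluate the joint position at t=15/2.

  seg 0: a=-2 b=14867/1641 c=0 d=-3380/1641
  seg 1: a=5 b=4727/1641 c=-3380/547 d=7288/4923
  seg 2: a=-2 b=9479/1641 c=3908/547 d=-11357/1641
  seg 3: a=4 b=-1144/1641 c=-7449/547 d=10363/1641
  seg 4: a=-4 b=-14749/1641 c=2914/547 d=-2914/4923
S(15/2) = -16395/2188

Δ: Δ0=7, Δ1=-7/3, Δ2=6, Δ3=-8, Δ4=5/3
row 1: diag=8, rhs=-56; c'=3/8, d'=-7
row 2: denom=8−3·3/8=55/8; d'=(50−3·-7)/(55/8)=568/55
row 3: denom=4−1·8/55=212/55; d'=(-84−1·568/55)/(212/55)=-1297/53
row 4: denom=8−1·55/212=1641/212; d'=(58−1·-1297/53)/(1641/212)=5828/547
back: M4=5828/547
back: M3=-1297/53−55/212·5828/547=-14898/547
back: M2=568/55−8/55·-14898/547=7816/547
back: M1=-7−3/8·7816/547=-6760/547
M: M0=0, M1=-6760/547, M2=7816/547, M3=-14898/547, M4=5828/547, M5=0
seg 0: a=-2, c=M0/2=0, d=(M1−M0)/(6·1)=-3380/1641, b=Δ0−h0·(2M0+M1)/6=14867/1641
seg 1: a=5, c=M1/2=-3380/547, d=(M2−M1)/(6·3)=7288/4923, b=Δ1−h1·(2M1+M2)/6=4727/1641
seg 2: a=-2, c=M2/2=3908/547, d=(M3−M2)/(6·1)=-11357/1641, b=Δ2−h2·(2M2+M3)/6=9479/1641
seg 3: a=4, c=M3/2=-7449/547, d=(M4−M3)/(6·1)=10363/1641, b=Δ3−h3·(2M3+M4)/6=-1144/1641
seg 4: a=-4, c=M4/2=2914/547, d=(M5−M4)/(6·3)=-2914/4923, b=Δ4−h4·(2M4+M5)/6=-14749/1641
t_q=15/2 → seg 4, τ=3/2; S=-4+-14749/1641·τ+2914/547·τ²+-2914/4923·τ³=-16395/2188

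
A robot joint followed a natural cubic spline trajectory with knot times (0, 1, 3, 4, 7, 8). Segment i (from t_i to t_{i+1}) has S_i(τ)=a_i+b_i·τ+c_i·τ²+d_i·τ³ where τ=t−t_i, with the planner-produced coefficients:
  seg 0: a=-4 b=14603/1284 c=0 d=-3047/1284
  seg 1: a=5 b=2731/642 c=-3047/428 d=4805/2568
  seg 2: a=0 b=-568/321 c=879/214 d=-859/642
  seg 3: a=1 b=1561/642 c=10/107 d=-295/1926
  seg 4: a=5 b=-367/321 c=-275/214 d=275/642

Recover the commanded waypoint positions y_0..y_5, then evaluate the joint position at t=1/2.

y_0=-4 y_1=5 y_2=0 y_3=1 y_4=5 y_5=3
S(1/2) = 4759/3424

y_0 = S_0(0) = a_0 = -4
y_1 = S_1(0) = a_1 = 5
y_2 = S_2(0) = a_2 = 0
y_3 = S_3(0) = a_3 = 1
y_4 = S_4(0) = a_4 = 5
y_5 = S_4(1) = 3
t_q=1/2 is in segment 0 (τ=1/2); S_0(τ)=4759/3424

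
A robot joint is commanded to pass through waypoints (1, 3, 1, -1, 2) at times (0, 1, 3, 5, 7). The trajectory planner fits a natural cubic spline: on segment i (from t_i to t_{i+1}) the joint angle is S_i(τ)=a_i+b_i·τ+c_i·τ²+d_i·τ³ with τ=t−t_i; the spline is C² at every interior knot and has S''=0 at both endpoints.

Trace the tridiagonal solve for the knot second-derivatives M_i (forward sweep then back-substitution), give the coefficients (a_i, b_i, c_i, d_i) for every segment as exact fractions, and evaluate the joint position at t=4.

Δ: Δ0=2, Δ1=-1, Δ2=-1, Δ3=3/2
row 1: diag=6, rhs=-18; c'=1/3, d'=-3
row 2: denom=8−2·1/3=22/3; d'=(0−2·-3)/(22/3)=9/11
row 3: denom=8−2·3/11=82/11; d'=(15−2·9/11)/(82/11)=147/82
back: M3=147/82
back: M2=9/11−3/11·147/82=27/82
back: M1=-3−1/3·27/82=-255/82
M: M0=0, M1=-255/82, M2=27/82, M3=147/82, M4=0
seg 0: a=1, c=M0/2=0, d=(M1−M0)/(6·1)=-85/164, b=Δ0−h0·(2M0+M1)/6=413/164
seg 1: a=3, c=M1/2=-255/164, d=(M2−M1)/(6·2)=47/164, b=Δ1−h1·(2M1+M2)/6=79/82
seg 2: a=1, c=M2/2=27/164, d=(M3−M2)/(6·2)=5/41, b=Δ2−h2·(2M2+M3)/6=-149/82
seg 3: a=-1, c=M3/2=147/164, d=(M4−M3)/(6·2)=-49/328, b=Δ3−h3·(2M3+M4)/6=25/82
t_q=4 → seg 2, τ=1; S=1+-149/82·τ+27/164·τ²+5/41·τ³=-87/164

  seg 0: a=1 b=413/164 c=0 d=-85/164
  seg 1: a=3 b=79/82 c=-255/164 d=47/164
  seg 2: a=1 b=-149/82 c=27/164 d=5/41
  seg 3: a=-1 b=25/82 c=147/164 d=-49/328
S(4) = -87/164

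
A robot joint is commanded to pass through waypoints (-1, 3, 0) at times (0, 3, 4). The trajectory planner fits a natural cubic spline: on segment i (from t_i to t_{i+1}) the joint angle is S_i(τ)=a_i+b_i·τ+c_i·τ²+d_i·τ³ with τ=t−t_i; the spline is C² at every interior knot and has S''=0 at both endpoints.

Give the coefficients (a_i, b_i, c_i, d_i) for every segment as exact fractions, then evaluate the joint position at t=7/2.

Δ: Δ0=4/3, Δ1=-3
row 1: diag=8, rhs=-26; c'=1/8, d'=-13/4
back: M1=-13/4
M: M0=0, M1=-13/4, M2=0
seg 0: a=-1, c=M0/2=0, d=(M1−M0)/(6·3)=-13/72, b=Δ0−h0·(2M0+M1)/6=71/24
seg 1: a=3, c=M1/2=-13/8, d=(M2−M1)/(6·1)=13/24, b=Δ1−h1·(2M1+M2)/6=-23/12
t_q=7/2 → seg 1, τ=1/2; S=3+-23/12·τ+-13/8·τ²+13/24·τ³=109/64

  seg 0: a=-1 b=71/24 c=0 d=-13/72
  seg 1: a=3 b=-23/12 c=-13/8 d=13/24
S(7/2) = 109/64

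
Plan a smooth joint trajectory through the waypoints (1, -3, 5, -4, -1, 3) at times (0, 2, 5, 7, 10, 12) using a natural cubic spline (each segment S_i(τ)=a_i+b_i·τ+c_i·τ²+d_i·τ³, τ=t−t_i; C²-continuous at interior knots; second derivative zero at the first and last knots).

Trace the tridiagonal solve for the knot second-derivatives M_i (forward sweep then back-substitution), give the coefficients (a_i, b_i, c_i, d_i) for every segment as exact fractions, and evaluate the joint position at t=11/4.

  seg 0: a=1 b=-9473/2627 c=0 d=4219/10508
  seg 1: a=-3 b=3184/2627 c=12657/5254 d=-90985/141858
  seg 2: a=5 b=-8675/5254 c=-26507/7881 d=413/426
  seg 3: a=-4 b=-54709/15762 c=19336/7881 d=-45545/141858
  seg 4: a=-1 b=20344/7881 c=-2291/5254 d=2291/31524
S(11/4) = -338437/336256

Δ: Δ0=-2, Δ1=8/3, Δ2=-9/2, Δ3=1, Δ4=2
row 1: diag=10, rhs=28; c'=3/10, d'=14/5
row 2: denom=10−3·3/10=91/10; d'=(-43−3·14/5)/(91/10)=-514/91
row 3: denom=10−2·20/91=870/91; d'=(33−2·-514/91)/(870/91)=139/30
row 4: denom=10−3·91/290=2627/290; d'=(6−3·139/30)/(2627/290)=-2291/2627
back: M4=-2291/2627
back: M3=139/30−91/290·-2291/2627=38672/7881
back: M2=-514/91−20/91·38672/7881=-53014/7881
back: M1=14/5−3/10·-53014/7881=12657/2627
M: M0=0, M1=12657/2627, M2=-53014/7881, M3=38672/7881, M4=-2291/2627, M5=0
seg 0: a=1, c=M0/2=0, d=(M1−M0)/(6·2)=4219/10508, b=Δ0−h0·(2M0+M1)/6=-9473/2627
seg 1: a=-3, c=M1/2=12657/5254, d=(M2−M1)/(6·3)=-90985/141858, b=Δ1−h1·(2M1+M2)/6=3184/2627
seg 2: a=5, c=M2/2=-26507/7881, d=(M3−M2)/(6·2)=413/426, b=Δ2−h2·(2M2+M3)/6=-8675/5254
seg 3: a=-4, c=M3/2=19336/7881, d=(M4−M3)/(6·3)=-45545/141858, b=Δ3−h3·(2M3+M4)/6=-54709/15762
seg 4: a=-1, c=M4/2=-2291/5254, d=(M5−M4)/(6·2)=2291/31524, b=Δ4−h4·(2M4+M5)/6=20344/7881
t_q=11/4 → seg 1, τ=3/4; S=-3+3184/2627·τ+12657/5254·τ²+-90985/141858·τ³=-338437/336256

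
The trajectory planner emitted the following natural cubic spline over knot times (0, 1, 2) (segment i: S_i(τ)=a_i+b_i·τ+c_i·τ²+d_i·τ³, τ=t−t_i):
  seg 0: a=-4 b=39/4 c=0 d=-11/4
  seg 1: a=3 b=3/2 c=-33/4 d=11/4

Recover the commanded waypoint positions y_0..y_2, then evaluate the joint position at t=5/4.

y_0=-4 y_1=3 y_2=-1
S(5/4) = 743/256

y_0 = S_0(0) = a_0 = -4
y_1 = S_1(0) = a_1 = 3
y_2 = S_1(1) = -1
t_q=5/4 is in segment 1 (τ=1/4); S_1(τ)=743/256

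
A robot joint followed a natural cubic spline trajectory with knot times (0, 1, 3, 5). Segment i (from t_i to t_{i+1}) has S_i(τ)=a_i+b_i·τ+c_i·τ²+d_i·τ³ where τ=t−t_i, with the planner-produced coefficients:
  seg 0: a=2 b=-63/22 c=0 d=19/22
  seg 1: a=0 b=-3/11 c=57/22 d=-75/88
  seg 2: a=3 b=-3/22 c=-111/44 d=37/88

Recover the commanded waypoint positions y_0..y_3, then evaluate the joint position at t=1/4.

y_0 = S_0(0) = a_0 = 2
y_1 = S_1(0) = a_1 = 0
y_2 = S_2(0) = a_2 = 3
y_3 = S_2(2) = -4
t_q=1/4 is in segment 0 (τ=1/4); S_0(τ)=1827/1408

y_0=2 y_1=0 y_2=3 y_3=-4
S(1/4) = 1827/1408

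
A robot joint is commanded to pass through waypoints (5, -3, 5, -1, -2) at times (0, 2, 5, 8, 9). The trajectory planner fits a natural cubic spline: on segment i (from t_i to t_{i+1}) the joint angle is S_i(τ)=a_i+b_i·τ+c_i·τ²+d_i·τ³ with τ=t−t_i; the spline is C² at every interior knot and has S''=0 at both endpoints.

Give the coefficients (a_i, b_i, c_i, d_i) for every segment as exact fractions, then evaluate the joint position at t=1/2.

  seg 0: a=5 b=-2297/399 c=0 d=701/1596
  seg 1: a=-3 b=-194/399 c=701/266 d=-3793/7182
  seg 2: a=5 b=851/798 c=-845/399 d=2623/7182
  seg 3: a=-1 b=-710/399 c=311/266 d=-311/798
S(1/2) = 9263/4256

Δ: Δ0=-4, Δ1=8/3, Δ2=-2, Δ3=-1
row 1: diag=10, rhs=40; c'=3/10, d'=4
row 2: denom=12−3·3/10=111/10; d'=(-28−3·4)/(111/10)=-400/111
row 3: denom=8−3·10/37=266/37; d'=(6−3·-400/111)/(266/37)=311/133
back: M3=311/133
back: M2=-400/111−10/37·311/133=-1690/399
back: M1=4−3/10·-1690/399=701/133
M: M0=0, M1=701/133, M2=-1690/399, M3=311/133, M4=0
seg 0: a=5, c=M0/2=0, d=(M1−M0)/(6·2)=701/1596, b=Δ0−h0·(2M0+M1)/6=-2297/399
seg 1: a=-3, c=M1/2=701/266, d=(M2−M1)/(6·3)=-3793/7182, b=Δ1−h1·(2M1+M2)/6=-194/399
seg 2: a=5, c=M2/2=-845/399, d=(M3−M2)/(6·3)=2623/7182, b=Δ2−h2·(2M2+M3)/6=851/798
seg 3: a=-1, c=M3/2=311/266, d=(M4−M3)/(6·1)=-311/798, b=Δ3−h3·(2M3+M4)/6=-710/399
t_q=1/2 → seg 0, τ=1/2; S=5+-2297/399·τ+0·τ²+701/1596·τ³=9263/4256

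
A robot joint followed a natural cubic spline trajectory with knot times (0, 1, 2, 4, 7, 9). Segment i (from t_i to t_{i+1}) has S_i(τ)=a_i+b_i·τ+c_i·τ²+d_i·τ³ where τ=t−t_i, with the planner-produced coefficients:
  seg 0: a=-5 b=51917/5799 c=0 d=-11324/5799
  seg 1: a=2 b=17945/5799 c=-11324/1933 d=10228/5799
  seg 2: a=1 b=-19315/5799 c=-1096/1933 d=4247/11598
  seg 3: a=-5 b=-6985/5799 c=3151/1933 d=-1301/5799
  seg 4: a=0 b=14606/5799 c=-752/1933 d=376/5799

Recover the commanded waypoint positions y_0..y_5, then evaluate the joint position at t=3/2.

y_0=-5 y_1=2 y_2=1 y_3=-5 y_4=0 y_5=4
S(3/2) = 4452/1933

y_0 = S_0(0) = a_0 = -5
y_1 = S_1(0) = a_1 = 2
y_2 = S_2(0) = a_2 = 1
y_3 = S_3(0) = a_3 = -5
y_4 = S_4(0) = a_4 = 0
y_5 = S_4(2) = 4
t_q=3/2 is in segment 1 (τ=1/2); S_1(τ)=4452/1933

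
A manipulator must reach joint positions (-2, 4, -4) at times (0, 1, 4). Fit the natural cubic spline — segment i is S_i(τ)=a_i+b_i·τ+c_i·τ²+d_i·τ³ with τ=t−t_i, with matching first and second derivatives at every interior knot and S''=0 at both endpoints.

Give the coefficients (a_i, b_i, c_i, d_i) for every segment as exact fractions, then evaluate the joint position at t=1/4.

Δ: Δ0=6, Δ1=-8/3
row 1: diag=8, rhs=-52; c'=3/8, d'=-13/2
back: M1=-13/2
M: M0=0, M1=-13/2, M2=0
seg 0: a=-2, c=M0/2=0, d=(M1−M0)/(6·1)=-13/12, b=Δ0−h0·(2M0+M1)/6=85/12
seg 1: a=4, c=M1/2=-13/4, d=(M2−M1)/(6·3)=13/36, b=Δ1−h1·(2M1+M2)/6=23/6
t_q=1/4 → seg 0, τ=1/4; S=-2+85/12·τ+0·τ²+-13/12·τ³=-63/256

  seg 0: a=-2 b=85/12 c=0 d=-13/12
  seg 1: a=4 b=23/6 c=-13/4 d=13/36
S(1/4) = -63/256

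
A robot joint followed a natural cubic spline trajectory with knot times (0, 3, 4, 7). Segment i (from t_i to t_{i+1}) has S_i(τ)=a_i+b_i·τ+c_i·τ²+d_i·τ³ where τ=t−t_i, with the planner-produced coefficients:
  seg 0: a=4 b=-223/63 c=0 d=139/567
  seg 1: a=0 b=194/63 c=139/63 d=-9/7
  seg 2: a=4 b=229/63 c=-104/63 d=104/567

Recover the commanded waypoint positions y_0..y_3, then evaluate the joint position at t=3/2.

y_0 = S_0(0) = a_0 = 4
y_1 = S_1(0) = a_1 = 0
y_2 = S_2(0) = a_2 = 4
y_3 = S_2(3) = 5
t_q=3/2 is in segment 0 (τ=3/2); S_0(τ)=-27/56

y_0=4 y_1=0 y_2=4 y_3=5
S(3/2) = -27/56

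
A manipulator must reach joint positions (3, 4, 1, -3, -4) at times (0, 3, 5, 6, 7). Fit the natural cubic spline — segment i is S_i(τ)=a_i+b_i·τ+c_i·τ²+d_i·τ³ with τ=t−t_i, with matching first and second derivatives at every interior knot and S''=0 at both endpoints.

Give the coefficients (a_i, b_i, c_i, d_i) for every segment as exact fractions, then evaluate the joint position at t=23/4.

Δ: Δ0=1/3, Δ1=-3/2, Δ2=-4, Δ3=-1
row 1: diag=10, rhs=-11; c'=1/5, d'=-11/10
row 2: denom=6−2·1/5=28/5; d'=(-15−2·-11/10)/(28/5)=-16/7
row 3: denom=4−1·5/28=107/28; d'=(18−1·-16/7)/(107/28)=568/107
back: M3=568/107
back: M2=-16/7−5/28·568/107=-346/107
back: M1=-11/10−1/5·-346/107=-97/214
M: M0=0, M1=-97/214, M2=-346/107, M3=568/107, M4=0
seg 0: a=3, c=M0/2=0, d=(M1−M0)/(6·3)=-97/3852, b=Δ0−h0·(2M0+M1)/6=719/1284
seg 1: a=4, c=M1/2=-97/428, d=(M2−M1)/(6·2)=-595/2568, b=Δ1−h1·(2M1+M2)/6=-77/642
seg 2: a=1, c=M2/2=-173/107, d=(M3−M2)/(6·1)=457/321, b=Δ2−h2·(2M2+M3)/6=-1222/321
seg 3: a=-3, c=M3/2=284/107, d=(M4−M3)/(6·1)=-284/321, b=Δ3−h3·(2M3+M4)/6=-889/321
t_q=23/4 → seg 2, τ=3/4; S=1+-1222/321·τ+-173/107·τ²+457/321·τ³=-14819/6848

  seg 0: a=3 b=719/1284 c=0 d=-97/3852
  seg 1: a=4 b=-77/642 c=-97/428 d=-595/2568
  seg 2: a=1 b=-1222/321 c=-173/107 d=457/321
  seg 3: a=-3 b=-889/321 c=284/107 d=-284/321
S(23/4) = -14819/6848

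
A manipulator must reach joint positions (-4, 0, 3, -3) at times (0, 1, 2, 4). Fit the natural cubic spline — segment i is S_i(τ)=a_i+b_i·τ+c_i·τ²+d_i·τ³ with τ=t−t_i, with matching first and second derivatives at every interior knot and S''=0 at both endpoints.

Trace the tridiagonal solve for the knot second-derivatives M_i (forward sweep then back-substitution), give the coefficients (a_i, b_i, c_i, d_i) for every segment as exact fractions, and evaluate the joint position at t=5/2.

  seg 0: a=-4 b=4 c=0 d=0
  seg 1: a=0 b=4 c=0 d=-1
  seg 2: a=3 b=1 c=-3 d=1/2
S(5/2) = 45/16

Δ: Δ0=4, Δ1=3, Δ2=-3
row 1: diag=4, rhs=-6; c'=1/4, d'=-3/2
row 2: denom=6−1·1/4=23/4; d'=(-36−1·-3/2)/(23/4)=-6
back: M2=-6
back: M1=-3/2−1/4·-6=0
M: M0=0, M1=0, M2=-6, M3=0
seg 0: a=-4, c=M0/2=0, d=(M1−M0)/(6·1)=0, b=Δ0−h0·(2M0+M1)/6=4
seg 1: a=0, c=M1/2=0, d=(M2−M1)/(6·1)=-1, b=Δ1−h1·(2M1+M2)/6=4
seg 2: a=3, c=M2/2=-3, d=(M3−M2)/(6·2)=1/2, b=Δ2−h2·(2M2+M3)/6=1
t_q=5/2 → seg 2, τ=1/2; S=3+1·τ+-3·τ²+1/2·τ³=45/16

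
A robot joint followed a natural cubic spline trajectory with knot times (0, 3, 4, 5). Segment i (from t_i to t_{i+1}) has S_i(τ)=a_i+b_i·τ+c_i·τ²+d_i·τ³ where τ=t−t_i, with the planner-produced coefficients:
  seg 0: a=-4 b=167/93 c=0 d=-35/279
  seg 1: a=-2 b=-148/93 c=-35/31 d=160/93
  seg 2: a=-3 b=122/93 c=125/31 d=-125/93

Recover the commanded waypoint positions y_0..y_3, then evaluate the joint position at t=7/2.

y_0=-4 y_1=-2 y_2=-3 y_3=1
S(7/2) = -355/124

y_0 = S_0(0) = a_0 = -4
y_1 = S_1(0) = a_1 = -2
y_2 = S_2(0) = a_2 = -3
y_3 = S_2(1) = 1
t_q=7/2 is in segment 1 (τ=1/2); S_1(τ)=-355/124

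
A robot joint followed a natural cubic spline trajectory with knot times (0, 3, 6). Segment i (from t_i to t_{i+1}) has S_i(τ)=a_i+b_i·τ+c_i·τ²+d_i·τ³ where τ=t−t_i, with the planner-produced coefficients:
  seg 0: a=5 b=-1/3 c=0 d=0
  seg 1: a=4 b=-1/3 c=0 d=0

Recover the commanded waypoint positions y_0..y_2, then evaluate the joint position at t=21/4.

y_0=5 y_1=4 y_2=3
S(21/4) = 13/4

y_0 = S_0(0) = a_0 = 5
y_1 = S_1(0) = a_1 = 4
y_2 = S_1(3) = 3
t_q=21/4 is in segment 1 (τ=9/4); S_1(τ)=13/4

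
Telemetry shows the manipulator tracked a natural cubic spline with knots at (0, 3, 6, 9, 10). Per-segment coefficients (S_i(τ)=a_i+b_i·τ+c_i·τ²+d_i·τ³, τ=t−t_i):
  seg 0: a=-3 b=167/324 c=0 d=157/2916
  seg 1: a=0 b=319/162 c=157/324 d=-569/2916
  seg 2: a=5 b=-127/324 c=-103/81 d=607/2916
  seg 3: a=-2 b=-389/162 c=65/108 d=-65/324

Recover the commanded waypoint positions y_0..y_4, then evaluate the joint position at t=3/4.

y_0=-3 y_1=0 y_2=5 y_3=-2 y_4=-4
S(3/4) = -5969/2304

y_0 = S_0(0) = a_0 = -3
y_1 = S_1(0) = a_1 = 0
y_2 = S_2(0) = a_2 = 5
y_3 = S_3(0) = a_3 = -2
y_4 = S_3(1) = -4
t_q=3/4 is in segment 0 (τ=3/4); S_0(τ)=-5969/2304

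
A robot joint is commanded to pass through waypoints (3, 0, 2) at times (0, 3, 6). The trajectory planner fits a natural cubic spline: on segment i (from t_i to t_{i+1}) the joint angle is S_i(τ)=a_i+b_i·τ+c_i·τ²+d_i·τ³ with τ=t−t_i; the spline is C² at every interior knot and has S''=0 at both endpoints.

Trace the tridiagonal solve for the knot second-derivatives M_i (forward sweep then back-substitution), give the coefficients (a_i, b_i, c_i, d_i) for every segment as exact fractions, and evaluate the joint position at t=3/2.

  seg 0: a=3 b=-17/12 c=0 d=5/108
  seg 1: a=0 b=-1/6 c=5/12 d=-5/108
S(3/2) = 33/32

Δ: Δ0=-1, Δ1=2/3
row 1: diag=12, rhs=10; c'=1/4, d'=5/6
back: M1=5/6
M: M0=0, M1=5/6, M2=0
seg 0: a=3, c=M0/2=0, d=(M1−M0)/(6·3)=5/108, b=Δ0−h0·(2M0+M1)/6=-17/12
seg 1: a=0, c=M1/2=5/12, d=(M2−M1)/(6·3)=-5/108, b=Δ1−h1·(2M1+M2)/6=-1/6
t_q=3/2 → seg 0, τ=3/2; S=3+-17/12·τ+0·τ²+5/108·τ³=33/32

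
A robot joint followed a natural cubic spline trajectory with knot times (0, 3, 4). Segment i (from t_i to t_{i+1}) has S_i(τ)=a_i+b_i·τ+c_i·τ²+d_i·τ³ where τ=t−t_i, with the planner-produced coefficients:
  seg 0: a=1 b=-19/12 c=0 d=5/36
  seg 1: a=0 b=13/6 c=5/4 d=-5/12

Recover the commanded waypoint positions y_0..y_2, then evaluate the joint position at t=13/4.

y_0 = S_0(0) = a_0 = 1
y_1 = S_1(0) = a_1 = 0
y_2 = S_1(1) = 3
t_q=13/4 is in segment 1 (τ=1/4); S_1(τ)=157/256

y_0=1 y_1=0 y_2=3
S(13/4) = 157/256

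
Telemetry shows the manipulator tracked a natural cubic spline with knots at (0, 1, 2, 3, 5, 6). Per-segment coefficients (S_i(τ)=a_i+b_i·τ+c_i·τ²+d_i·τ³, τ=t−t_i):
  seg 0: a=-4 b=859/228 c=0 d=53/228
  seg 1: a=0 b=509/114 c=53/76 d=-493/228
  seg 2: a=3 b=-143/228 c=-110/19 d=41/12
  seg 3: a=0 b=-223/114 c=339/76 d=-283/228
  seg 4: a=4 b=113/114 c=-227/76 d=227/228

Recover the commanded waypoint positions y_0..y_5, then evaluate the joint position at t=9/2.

y_0=-4 y_1=0 y_2=3 y_3=0 y_4=4 y_5=3
S(9/2) = 1771/608

y_0 = S_0(0) = a_0 = -4
y_1 = S_1(0) = a_1 = 0
y_2 = S_2(0) = a_2 = 3
y_3 = S_3(0) = a_3 = 0
y_4 = S_4(0) = a_4 = 4
y_5 = S_4(1) = 3
t_q=9/2 is in segment 3 (τ=3/2); S_3(τ)=1771/608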